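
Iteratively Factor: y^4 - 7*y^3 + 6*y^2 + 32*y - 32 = (y + 2)*(y^3 - 9*y^2 + 24*y - 16) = (y - 4)*(y + 2)*(y^2 - 5*y + 4) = (y - 4)*(y - 1)*(y + 2)*(y - 4)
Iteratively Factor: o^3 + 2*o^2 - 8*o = (o)*(o^2 + 2*o - 8) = o*(o - 2)*(o + 4)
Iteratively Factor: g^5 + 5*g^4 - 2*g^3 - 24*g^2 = (g)*(g^4 + 5*g^3 - 2*g^2 - 24*g) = g*(g + 4)*(g^3 + g^2 - 6*g) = g^2*(g + 4)*(g^2 + g - 6) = g^2*(g + 3)*(g + 4)*(g - 2)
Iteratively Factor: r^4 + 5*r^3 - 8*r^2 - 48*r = (r - 3)*(r^3 + 8*r^2 + 16*r) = (r - 3)*(r + 4)*(r^2 + 4*r) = r*(r - 3)*(r + 4)*(r + 4)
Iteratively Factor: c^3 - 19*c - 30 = (c + 2)*(c^2 - 2*c - 15) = (c - 5)*(c + 2)*(c + 3)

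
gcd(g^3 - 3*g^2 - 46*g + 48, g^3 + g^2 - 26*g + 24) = g^2 + 5*g - 6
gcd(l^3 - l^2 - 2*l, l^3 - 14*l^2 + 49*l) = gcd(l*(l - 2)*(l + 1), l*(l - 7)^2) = l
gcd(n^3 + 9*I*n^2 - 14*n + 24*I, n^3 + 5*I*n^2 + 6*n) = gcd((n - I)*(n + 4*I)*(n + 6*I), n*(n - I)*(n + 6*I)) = n^2 + 5*I*n + 6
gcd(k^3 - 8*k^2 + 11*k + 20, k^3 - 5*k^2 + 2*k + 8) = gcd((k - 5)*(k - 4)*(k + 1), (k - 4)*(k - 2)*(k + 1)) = k^2 - 3*k - 4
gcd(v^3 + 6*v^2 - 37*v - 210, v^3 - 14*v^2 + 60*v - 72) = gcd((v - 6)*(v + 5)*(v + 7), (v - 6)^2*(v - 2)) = v - 6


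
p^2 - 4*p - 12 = (p - 6)*(p + 2)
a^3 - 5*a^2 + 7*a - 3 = (a - 3)*(a - 1)^2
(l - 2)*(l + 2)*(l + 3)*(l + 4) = l^4 + 7*l^3 + 8*l^2 - 28*l - 48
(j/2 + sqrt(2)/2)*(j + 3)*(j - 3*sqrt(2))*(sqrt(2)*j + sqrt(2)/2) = sqrt(2)*j^4/2 - 2*j^3 + 7*sqrt(2)*j^3/4 - 7*j^2 - 9*sqrt(2)*j^2/4 - 21*sqrt(2)*j/2 - 3*j - 9*sqrt(2)/2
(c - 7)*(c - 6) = c^2 - 13*c + 42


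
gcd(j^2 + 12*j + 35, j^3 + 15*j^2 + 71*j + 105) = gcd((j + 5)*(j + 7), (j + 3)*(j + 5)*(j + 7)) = j^2 + 12*j + 35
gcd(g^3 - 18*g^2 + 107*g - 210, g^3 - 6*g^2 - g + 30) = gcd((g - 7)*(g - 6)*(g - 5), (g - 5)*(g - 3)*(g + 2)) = g - 5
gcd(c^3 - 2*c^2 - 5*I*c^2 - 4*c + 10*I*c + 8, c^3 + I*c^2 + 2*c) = c - I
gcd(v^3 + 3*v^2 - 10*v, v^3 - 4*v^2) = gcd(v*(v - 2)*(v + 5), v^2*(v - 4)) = v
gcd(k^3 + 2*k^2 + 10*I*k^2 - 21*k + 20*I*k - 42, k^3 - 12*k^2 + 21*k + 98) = k + 2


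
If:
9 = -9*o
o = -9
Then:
No Solution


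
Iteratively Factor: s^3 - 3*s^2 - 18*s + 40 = (s - 2)*(s^2 - s - 20) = (s - 2)*(s + 4)*(s - 5)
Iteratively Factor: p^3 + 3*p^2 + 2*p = (p + 2)*(p^2 + p) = p*(p + 2)*(p + 1)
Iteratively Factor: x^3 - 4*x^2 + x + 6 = (x - 2)*(x^2 - 2*x - 3) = (x - 3)*(x - 2)*(x + 1)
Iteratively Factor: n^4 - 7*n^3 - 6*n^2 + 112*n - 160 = (n - 4)*(n^3 - 3*n^2 - 18*n + 40) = (n - 4)*(n + 4)*(n^2 - 7*n + 10) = (n - 4)*(n - 2)*(n + 4)*(n - 5)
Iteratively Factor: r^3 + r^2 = (r + 1)*(r^2) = r*(r + 1)*(r)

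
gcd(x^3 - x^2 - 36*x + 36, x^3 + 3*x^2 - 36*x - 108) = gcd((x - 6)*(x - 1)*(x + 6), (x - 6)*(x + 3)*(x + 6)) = x^2 - 36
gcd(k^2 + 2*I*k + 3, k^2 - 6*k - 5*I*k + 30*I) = 1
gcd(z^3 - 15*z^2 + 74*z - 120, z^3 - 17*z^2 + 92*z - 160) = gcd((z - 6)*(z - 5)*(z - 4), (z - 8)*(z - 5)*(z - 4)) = z^2 - 9*z + 20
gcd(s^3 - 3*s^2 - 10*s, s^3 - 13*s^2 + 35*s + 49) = 1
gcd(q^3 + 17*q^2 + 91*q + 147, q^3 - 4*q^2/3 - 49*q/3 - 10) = q + 3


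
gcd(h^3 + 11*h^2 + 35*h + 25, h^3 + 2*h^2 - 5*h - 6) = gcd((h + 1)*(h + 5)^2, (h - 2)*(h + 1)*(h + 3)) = h + 1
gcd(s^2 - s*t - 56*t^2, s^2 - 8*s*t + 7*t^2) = 1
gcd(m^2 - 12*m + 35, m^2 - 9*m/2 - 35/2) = m - 7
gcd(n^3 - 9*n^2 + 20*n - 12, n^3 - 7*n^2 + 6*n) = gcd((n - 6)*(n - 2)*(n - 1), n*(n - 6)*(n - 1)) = n^2 - 7*n + 6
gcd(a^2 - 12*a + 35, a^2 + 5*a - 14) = 1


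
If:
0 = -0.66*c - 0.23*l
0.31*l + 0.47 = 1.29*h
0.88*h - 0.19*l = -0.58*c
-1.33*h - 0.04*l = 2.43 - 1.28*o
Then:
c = -0.62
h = 0.79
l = 1.77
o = 2.78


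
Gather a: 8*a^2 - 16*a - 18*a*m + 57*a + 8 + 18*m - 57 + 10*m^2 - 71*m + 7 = 8*a^2 + a*(41 - 18*m) + 10*m^2 - 53*m - 42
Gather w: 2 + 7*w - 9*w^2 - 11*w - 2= -9*w^2 - 4*w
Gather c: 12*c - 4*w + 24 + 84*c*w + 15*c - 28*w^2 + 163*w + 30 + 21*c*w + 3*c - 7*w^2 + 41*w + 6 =c*(105*w + 30) - 35*w^2 + 200*w + 60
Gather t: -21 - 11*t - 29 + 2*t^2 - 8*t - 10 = 2*t^2 - 19*t - 60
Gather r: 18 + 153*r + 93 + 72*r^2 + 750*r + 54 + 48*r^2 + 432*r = 120*r^2 + 1335*r + 165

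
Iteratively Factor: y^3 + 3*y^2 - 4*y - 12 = (y - 2)*(y^2 + 5*y + 6) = (y - 2)*(y + 3)*(y + 2)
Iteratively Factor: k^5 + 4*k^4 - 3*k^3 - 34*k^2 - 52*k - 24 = (k + 2)*(k^4 + 2*k^3 - 7*k^2 - 20*k - 12) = (k + 2)^2*(k^3 - 7*k - 6) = (k - 3)*(k + 2)^2*(k^2 + 3*k + 2) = (k - 3)*(k + 1)*(k + 2)^2*(k + 2)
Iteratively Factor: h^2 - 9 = (h - 3)*(h + 3)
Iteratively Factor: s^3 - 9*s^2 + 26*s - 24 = (s - 3)*(s^2 - 6*s + 8) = (s - 4)*(s - 3)*(s - 2)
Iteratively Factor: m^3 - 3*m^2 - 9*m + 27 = (m - 3)*(m^2 - 9) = (m - 3)*(m + 3)*(m - 3)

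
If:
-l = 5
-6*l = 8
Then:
No Solution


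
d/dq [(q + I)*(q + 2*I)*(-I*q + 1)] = -3*I*q^2 + 8*q + 5*I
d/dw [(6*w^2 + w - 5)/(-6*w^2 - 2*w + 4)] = -3/(18*w^2 - 24*w + 8)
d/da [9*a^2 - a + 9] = 18*a - 1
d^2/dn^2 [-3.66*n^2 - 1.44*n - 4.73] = -7.32000000000000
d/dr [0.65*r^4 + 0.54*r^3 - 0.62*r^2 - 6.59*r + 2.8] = 2.6*r^3 + 1.62*r^2 - 1.24*r - 6.59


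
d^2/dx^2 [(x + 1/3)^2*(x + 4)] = 6*x + 28/3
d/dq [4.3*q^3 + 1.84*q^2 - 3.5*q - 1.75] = 12.9*q^2 + 3.68*q - 3.5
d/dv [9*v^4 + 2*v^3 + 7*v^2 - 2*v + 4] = 36*v^3 + 6*v^2 + 14*v - 2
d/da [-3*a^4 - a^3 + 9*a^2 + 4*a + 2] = -12*a^3 - 3*a^2 + 18*a + 4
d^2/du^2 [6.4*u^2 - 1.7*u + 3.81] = 12.8000000000000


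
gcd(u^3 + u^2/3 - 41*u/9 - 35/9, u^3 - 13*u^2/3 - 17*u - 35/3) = u^2 + 8*u/3 + 5/3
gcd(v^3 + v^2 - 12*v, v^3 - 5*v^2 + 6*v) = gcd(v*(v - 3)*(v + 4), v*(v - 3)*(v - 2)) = v^2 - 3*v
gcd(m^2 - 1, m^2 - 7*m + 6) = m - 1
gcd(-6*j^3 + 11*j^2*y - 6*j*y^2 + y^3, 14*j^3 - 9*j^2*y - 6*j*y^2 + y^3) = -j + y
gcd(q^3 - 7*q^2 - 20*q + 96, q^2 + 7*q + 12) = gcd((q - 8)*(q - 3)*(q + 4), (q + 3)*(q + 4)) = q + 4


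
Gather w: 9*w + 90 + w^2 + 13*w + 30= w^2 + 22*w + 120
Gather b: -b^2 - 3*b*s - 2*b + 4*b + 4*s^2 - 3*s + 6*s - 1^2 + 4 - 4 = -b^2 + b*(2 - 3*s) + 4*s^2 + 3*s - 1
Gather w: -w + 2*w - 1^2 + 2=w + 1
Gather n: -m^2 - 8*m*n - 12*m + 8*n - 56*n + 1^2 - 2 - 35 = -m^2 - 12*m + n*(-8*m - 48) - 36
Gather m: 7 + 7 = 14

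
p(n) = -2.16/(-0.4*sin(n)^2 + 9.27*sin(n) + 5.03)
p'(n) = -2.16*(0.8*sin(n)*cos(n) - 9.27*cos(n))/(-0.4*sin(n)^2 + 9.27*sin(n) + 5.03)^2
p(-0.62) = 4.40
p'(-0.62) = 70.92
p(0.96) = -0.17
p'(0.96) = 0.07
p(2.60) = -0.22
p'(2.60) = -0.17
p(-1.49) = 0.47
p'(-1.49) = 0.08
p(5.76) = -7.24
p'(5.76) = 203.11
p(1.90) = -0.16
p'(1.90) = -0.03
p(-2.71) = -2.00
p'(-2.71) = -16.09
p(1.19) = -0.16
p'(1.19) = 0.04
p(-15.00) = 1.85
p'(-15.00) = -11.79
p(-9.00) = -1.89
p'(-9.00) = -14.49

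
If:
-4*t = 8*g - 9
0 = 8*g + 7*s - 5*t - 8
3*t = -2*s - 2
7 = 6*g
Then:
No Solution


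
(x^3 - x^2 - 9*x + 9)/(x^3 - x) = (x^2 - 9)/(x*(x + 1))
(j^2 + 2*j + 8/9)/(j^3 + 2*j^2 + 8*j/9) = 1/j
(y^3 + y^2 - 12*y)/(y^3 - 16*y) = (y - 3)/(y - 4)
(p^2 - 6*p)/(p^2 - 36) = p/(p + 6)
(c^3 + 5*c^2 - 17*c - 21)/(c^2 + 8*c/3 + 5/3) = 3*(c^2 + 4*c - 21)/(3*c + 5)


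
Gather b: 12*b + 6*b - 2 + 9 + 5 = 18*b + 12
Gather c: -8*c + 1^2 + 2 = 3 - 8*c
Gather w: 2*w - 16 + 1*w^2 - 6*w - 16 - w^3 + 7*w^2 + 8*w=-w^3 + 8*w^2 + 4*w - 32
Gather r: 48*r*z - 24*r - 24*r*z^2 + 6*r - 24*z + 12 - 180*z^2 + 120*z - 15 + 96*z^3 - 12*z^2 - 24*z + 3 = r*(-24*z^2 + 48*z - 18) + 96*z^3 - 192*z^2 + 72*z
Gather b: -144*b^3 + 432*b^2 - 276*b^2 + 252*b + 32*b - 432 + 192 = -144*b^3 + 156*b^2 + 284*b - 240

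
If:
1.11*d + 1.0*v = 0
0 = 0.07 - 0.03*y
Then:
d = -0.900900900900901*v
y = 2.33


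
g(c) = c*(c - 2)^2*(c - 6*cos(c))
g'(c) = c*(c - 2)^2*(6*sin(c) + 1) + c*(c - 6*cos(c))*(2*c - 4) + (c - 2)^2*(c - 6*cos(c))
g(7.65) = 1571.37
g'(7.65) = 2440.72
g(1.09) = -1.52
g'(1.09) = 7.65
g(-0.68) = 26.11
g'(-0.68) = -44.33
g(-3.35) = -241.65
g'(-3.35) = -52.45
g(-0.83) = 32.43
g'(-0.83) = -39.21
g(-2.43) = -100.81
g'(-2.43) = 226.17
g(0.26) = -4.36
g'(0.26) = -9.76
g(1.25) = -0.45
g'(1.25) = 5.55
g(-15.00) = 45265.52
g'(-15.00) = 4235.93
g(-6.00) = 4516.23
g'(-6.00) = -2909.54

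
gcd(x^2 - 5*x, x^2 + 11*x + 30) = 1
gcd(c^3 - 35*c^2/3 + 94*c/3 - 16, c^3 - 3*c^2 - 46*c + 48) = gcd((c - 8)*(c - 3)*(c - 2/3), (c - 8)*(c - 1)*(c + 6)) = c - 8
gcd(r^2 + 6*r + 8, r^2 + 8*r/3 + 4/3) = r + 2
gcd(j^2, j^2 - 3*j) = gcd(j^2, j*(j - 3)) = j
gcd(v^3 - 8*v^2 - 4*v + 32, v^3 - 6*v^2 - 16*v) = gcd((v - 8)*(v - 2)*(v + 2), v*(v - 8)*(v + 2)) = v^2 - 6*v - 16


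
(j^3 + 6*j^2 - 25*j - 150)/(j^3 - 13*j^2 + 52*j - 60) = (j^2 + 11*j + 30)/(j^2 - 8*j + 12)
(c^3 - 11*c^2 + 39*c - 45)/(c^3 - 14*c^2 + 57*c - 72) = (c - 5)/(c - 8)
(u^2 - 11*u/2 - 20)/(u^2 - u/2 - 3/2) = (-2*u^2 + 11*u + 40)/(-2*u^2 + u + 3)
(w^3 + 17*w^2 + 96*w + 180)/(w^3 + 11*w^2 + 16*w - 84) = (w^2 + 11*w + 30)/(w^2 + 5*w - 14)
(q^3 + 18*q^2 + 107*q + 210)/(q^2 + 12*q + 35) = q + 6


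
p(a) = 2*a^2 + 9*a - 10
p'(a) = 4*a + 9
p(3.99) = 57.75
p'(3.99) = 24.96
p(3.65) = 49.50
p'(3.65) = 23.60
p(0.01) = -9.91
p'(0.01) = 9.04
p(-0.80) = -15.92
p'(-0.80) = 5.80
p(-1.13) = -17.62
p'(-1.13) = 4.48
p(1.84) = 13.33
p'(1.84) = 16.36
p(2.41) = 23.31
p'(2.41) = 18.64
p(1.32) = 5.36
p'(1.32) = 14.28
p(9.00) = 233.00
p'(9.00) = 45.00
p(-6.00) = 8.00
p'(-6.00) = -15.00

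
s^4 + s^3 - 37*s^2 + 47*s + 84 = (s - 4)*(s - 3)*(s + 1)*(s + 7)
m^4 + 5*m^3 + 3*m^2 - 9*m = m*(m - 1)*(m + 3)^2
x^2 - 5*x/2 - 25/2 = (x - 5)*(x + 5/2)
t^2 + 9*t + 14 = (t + 2)*(t + 7)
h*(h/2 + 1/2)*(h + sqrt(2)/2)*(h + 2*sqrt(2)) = h^4/2 + h^3/2 + 5*sqrt(2)*h^3/4 + h^2 + 5*sqrt(2)*h^2/4 + h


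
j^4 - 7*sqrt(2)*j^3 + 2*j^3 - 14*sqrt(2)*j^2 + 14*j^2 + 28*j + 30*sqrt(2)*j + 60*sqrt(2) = (j + 2)*(j - 5*sqrt(2))*(j - 3*sqrt(2))*(j + sqrt(2))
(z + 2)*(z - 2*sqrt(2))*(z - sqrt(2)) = z^3 - 3*sqrt(2)*z^2 + 2*z^2 - 6*sqrt(2)*z + 4*z + 8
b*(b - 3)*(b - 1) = b^3 - 4*b^2 + 3*b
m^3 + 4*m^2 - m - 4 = (m - 1)*(m + 1)*(m + 4)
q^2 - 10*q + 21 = (q - 7)*(q - 3)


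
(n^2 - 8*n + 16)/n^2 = 1 - 8/n + 16/n^2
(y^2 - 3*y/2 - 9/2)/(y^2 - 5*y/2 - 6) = (y - 3)/(y - 4)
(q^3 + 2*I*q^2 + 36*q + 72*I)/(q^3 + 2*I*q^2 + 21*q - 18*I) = (q^2 - 4*I*q + 12)/(q^2 - 4*I*q - 3)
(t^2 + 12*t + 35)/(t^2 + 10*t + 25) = (t + 7)/(t + 5)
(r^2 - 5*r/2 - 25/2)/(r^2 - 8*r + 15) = (r + 5/2)/(r - 3)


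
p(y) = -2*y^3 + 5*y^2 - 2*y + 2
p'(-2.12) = -50.17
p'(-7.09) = -374.51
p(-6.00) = 626.00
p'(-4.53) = -170.43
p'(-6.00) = -278.00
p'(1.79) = -3.32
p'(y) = -6*y^2 + 10*y - 2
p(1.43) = 3.52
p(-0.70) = 6.54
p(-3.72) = 181.59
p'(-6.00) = -278.00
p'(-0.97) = -17.35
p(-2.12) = 47.77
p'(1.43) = 0.03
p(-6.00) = 626.00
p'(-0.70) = -11.94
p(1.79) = 2.97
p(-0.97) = 10.47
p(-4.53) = 299.58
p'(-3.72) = -122.23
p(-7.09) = 980.32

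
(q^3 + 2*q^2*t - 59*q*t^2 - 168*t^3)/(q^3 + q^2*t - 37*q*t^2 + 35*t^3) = (q^2 - 5*q*t - 24*t^2)/(q^2 - 6*q*t + 5*t^2)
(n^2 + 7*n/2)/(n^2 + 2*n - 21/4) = 2*n/(2*n - 3)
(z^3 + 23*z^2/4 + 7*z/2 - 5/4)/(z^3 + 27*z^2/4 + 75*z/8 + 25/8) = 2*(4*z^2 + 3*z - 1)/(8*z^2 + 14*z + 5)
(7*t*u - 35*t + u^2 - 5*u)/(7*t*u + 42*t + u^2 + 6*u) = (u - 5)/(u + 6)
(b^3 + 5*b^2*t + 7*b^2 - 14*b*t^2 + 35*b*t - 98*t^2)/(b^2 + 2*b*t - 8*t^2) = (b^2 + 7*b*t + 7*b + 49*t)/(b + 4*t)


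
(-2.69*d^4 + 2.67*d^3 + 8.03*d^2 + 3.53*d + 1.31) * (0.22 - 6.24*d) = 16.7856*d^5 - 17.2526*d^4 - 49.5198*d^3 - 20.2606*d^2 - 7.3978*d + 0.2882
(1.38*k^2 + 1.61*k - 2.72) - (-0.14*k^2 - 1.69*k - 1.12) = 1.52*k^2 + 3.3*k - 1.6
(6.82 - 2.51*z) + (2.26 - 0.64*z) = 9.08 - 3.15*z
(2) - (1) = 1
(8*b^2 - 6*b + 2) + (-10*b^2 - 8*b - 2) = -2*b^2 - 14*b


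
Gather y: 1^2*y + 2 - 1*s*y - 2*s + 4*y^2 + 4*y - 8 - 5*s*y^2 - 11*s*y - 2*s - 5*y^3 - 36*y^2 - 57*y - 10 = -4*s - 5*y^3 + y^2*(-5*s - 32) + y*(-12*s - 52) - 16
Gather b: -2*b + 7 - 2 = 5 - 2*b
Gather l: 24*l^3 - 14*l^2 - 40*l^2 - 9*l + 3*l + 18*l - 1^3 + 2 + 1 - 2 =24*l^3 - 54*l^2 + 12*l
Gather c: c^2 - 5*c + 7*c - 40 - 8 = c^2 + 2*c - 48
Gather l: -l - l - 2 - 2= -2*l - 4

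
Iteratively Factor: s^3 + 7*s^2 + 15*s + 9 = (s + 3)*(s^2 + 4*s + 3) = (s + 1)*(s + 3)*(s + 3)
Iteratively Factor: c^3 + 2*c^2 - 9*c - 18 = (c + 2)*(c^2 - 9) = (c + 2)*(c + 3)*(c - 3)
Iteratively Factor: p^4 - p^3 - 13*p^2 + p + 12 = (p - 1)*(p^3 - 13*p - 12) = (p - 4)*(p - 1)*(p^2 + 4*p + 3) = (p - 4)*(p - 1)*(p + 1)*(p + 3)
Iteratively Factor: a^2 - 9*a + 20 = (a - 5)*(a - 4)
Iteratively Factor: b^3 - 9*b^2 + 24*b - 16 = (b - 4)*(b^2 - 5*b + 4) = (b - 4)*(b - 1)*(b - 4)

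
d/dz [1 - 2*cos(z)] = 2*sin(z)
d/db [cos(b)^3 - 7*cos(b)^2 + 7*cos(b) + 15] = (-3*cos(b)^2 + 14*cos(b) - 7)*sin(b)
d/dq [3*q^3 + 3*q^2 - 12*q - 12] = 9*q^2 + 6*q - 12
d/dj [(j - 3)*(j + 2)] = 2*j - 1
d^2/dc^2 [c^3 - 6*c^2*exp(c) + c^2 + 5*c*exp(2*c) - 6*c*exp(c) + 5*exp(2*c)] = -6*c^2*exp(c) + 20*c*exp(2*c) - 30*c*exp(c) + 6*c + 40*exp(2*c) - 24*exp(c) + 2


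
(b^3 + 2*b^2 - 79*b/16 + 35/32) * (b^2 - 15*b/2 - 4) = b^5 - 11*b^4/2 - 383*b^3/16 + 241*b^2/8 + 739*b/64 - 35/8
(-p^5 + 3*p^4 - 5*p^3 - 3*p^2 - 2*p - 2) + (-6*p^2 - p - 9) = -p^5 + 3*p^4 - 5*p^3 - 9*p^2 - 3*p - 11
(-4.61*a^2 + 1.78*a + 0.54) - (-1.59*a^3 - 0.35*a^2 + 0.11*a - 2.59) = 1.59*a^3 - 4.26*a^2 + 1.67*a + 3.13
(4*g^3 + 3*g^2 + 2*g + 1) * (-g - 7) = -4*g^4 - 31*g^3 - 23*g^2 - 15*g - 7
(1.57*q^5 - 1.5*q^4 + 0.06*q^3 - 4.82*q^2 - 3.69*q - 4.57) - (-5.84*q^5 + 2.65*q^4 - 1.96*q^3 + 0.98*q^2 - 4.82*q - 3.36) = 7.41*q^5 - 4.15*q^4 + 2.02*q^3 - 5.8*q^2 + 1.13*q - 1.21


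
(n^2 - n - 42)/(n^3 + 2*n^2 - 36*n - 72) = (n - 7)/(n^2 - 4*n - 12)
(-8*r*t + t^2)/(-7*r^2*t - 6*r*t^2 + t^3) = (8*r - t)/(7*r^2 + 6*r*t - t^2)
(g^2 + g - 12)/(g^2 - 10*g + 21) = (g + 4)/(g - 7)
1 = 1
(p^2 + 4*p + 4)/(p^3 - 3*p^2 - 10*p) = (p + 2)/(p*(p - 5))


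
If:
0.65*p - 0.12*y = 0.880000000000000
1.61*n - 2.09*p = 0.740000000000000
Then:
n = 0.239655996177735*y + 2.21710463449594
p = 0.184615384615385*y + 1.35384615384615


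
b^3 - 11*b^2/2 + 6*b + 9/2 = (b - 3)^2*(b + 1/2)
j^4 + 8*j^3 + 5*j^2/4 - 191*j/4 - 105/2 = (j - 5/2)*(j + 3/2)*(j + 2)*(j + 7)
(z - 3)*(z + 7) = z^2 + 4*z - 21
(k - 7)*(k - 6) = k^2 - 13*k + 42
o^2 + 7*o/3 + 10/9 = (o + 2/3)*(o + 5/3)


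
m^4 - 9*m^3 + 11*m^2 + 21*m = m*(m - 7)*(m - 3)*(m + 1)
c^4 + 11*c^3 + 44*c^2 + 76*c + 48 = (c + 2)^2*(c + 3)*(c + 4)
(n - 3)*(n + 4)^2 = n^3 + 5*n^2 - 8*n - 48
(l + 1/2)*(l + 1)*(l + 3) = l^3 + 9*l^2/2 + 5*l + 3/2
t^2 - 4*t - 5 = (t - 5)*(t + 1)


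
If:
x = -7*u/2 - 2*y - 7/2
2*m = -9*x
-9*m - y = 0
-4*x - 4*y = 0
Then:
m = 0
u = -1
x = 0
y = 0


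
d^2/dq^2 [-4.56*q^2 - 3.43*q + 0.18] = -9.12000000000000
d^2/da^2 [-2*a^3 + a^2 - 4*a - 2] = 2 - 12*a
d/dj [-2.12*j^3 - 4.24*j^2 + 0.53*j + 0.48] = -6.36*j^2 - 8.48*j + 0.53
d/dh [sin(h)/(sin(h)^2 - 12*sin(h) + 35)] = (cos(h)^2 + 34)*cos(h)/((sin(h) - 7)^2*(sin(h) - 5)^2)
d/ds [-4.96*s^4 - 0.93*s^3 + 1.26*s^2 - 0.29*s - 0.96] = -19.84*s^3 - 2.79*s^2 + 2.52*s - 0.29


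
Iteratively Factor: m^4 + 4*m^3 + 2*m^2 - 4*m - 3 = (m - 1)*(m^3 + 5*m^2 + 7*m + 3) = (m - 1)*(m + 1)*(m^2 + 4*m + 3) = (m - 1)*(m + 1)^2*(m + 3)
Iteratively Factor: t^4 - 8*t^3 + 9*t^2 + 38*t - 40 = (t - 4)*(t^3 - 4*t^2 - 7*t + 10) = (t - 4)*(t - 1)*(t^2 - 3*t - 10) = (t - 5)*(t - 4)*(t - 1)*(t + 2)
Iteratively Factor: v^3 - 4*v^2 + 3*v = (v - 3)*(v^2 - v) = v*(v - 3)*(v - 1)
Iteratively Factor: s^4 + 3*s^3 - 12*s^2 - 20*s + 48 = (s + 3)*(s^3 - 12*s + 16) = (s - 2)*(s + 3)*(s^2 + 2*s - 8) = (s - 2)*(s + 3)*(s + 4)*(s - 2)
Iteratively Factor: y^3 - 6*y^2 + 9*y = (y)*(y^2 - 6*y + 9) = y*(y - 3)*(y - 3)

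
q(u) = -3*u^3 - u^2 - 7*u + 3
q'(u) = -9*u^2 - 2*u - 7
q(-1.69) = 26.45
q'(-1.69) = -29.32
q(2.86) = -95.38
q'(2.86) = -86.34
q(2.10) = -43.89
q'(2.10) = -50.89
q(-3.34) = 127.00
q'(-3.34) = -100.72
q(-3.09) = 103.59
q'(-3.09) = -86.75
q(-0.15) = 4.04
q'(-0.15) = -6.90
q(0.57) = -1.87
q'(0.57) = -11.06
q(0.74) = -3.94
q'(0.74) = -13.41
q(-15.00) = 10008.00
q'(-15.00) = -2002.00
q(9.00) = -2328.00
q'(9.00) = -754.00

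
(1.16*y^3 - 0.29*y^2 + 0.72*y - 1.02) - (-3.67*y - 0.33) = 1.16*y^3 - 0.29*y^2 + 4.39*y - 0.69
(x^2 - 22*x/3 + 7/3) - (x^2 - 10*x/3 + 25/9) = -4*x - 4/9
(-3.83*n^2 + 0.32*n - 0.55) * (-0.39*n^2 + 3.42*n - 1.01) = 1.4937*n^4 - 13.2234*n^3 + 5.1772*n^2 - 2.2042*n + 0.5555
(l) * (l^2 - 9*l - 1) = l^3 - 9*l^2 - l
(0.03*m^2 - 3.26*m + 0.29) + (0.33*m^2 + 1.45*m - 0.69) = 0.36*m^2 - 1.81*m - 0.4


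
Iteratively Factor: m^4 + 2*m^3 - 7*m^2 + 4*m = (m - 1)*(m^3 + 3*m^2 - 4*m) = (m - 1)*(m + 4)*(m^2 - m) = m*(m - 1)*(m + 4)*(m - 1)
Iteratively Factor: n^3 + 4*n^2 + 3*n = (n + 3)*(n^2 + n) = n*(n + 3)*(n + 1)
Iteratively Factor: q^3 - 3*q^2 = (q)*(q^2 - 3*q) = q^2*(q - 3)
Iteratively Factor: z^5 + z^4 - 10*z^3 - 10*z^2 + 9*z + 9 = (z + 1)*(z^4 - 10*z^2 + 9) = (z - 3)*(z + 1)*(z^3 + 3*z^2 - z - 3) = (z - 3)*(z - 1)*(z + 1)*(z^2 + 4*z + 3) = (z - 3)*(z - 1)*(z + 1)*(z + 3)*(z + 1)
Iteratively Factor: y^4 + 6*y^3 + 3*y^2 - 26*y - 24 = (y + 1)*(y^3 + 5*y^2 - 2*y - 24) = (y + 1)*(y + 4)*(y^2 + y - 6) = (y + 1)*(y + 3)*(y + 4)*(y - 2)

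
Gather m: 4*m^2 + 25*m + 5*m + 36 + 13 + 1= 4*m^2 + 30*m + 50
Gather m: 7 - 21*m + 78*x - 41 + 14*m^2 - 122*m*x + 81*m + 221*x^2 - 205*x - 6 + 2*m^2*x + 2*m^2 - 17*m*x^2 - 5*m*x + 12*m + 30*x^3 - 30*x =m^2*(2*x + 16) + m*(-17*x^2 - 127*x + 72) + 30*x^3 + 221*x^2 - 157*x - 40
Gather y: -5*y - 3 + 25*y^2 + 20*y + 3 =25*y^2 + 15*y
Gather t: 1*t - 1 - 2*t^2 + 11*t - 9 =-2*t^2 + 12*t - 10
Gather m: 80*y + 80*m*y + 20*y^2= 80*m*y + 20*y^2 + 80*y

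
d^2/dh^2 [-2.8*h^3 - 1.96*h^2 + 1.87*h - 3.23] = -16.8*h - 3.92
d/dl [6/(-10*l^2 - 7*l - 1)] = 6*(20*l + 7)/(10*l^2 + 7*l + 1)^2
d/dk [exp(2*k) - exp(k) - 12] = (2*exp(k) - 1)*exp(k)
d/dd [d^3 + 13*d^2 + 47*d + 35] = 3*d^2 + 26*d + 47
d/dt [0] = 0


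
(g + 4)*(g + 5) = g^2 + 9*g + 20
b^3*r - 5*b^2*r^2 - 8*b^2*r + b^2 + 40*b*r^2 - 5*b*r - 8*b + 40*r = (b - 8)*(b - 5*r)*(b*r + 1)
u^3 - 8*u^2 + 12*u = u*(u - 6)*(u - 2)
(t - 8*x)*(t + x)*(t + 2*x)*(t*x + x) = t^4*x - 5*t^3*x^2 + t^3*x - 22*t^2*x^3 - 5*t^2*x^2 - 16*t*x^4 - 22*t*x^3 - 16*x^4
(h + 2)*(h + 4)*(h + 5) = h^3 + 11*h^2 + 38*h + 40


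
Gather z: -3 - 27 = -30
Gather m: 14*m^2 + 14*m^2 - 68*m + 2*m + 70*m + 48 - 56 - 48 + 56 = 28*m^2 + 4*m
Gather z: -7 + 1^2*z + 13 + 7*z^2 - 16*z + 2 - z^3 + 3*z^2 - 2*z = -z^3 + 10*z^2 - 17*z + 8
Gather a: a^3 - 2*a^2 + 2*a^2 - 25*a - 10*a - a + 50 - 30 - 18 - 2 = a^3 - 36*a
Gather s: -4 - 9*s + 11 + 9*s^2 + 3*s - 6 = 9*s^2 - 6*s + 1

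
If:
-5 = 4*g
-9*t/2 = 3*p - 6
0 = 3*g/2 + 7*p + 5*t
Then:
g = -5/4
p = -115/88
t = 97/44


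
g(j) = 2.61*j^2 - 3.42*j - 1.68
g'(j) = 5.22*j - 3.42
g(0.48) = -2.72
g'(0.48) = -0.91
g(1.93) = 1.44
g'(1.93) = 6.65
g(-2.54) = 23.85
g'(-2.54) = -16.68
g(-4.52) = 67.10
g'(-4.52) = -27.01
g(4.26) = 31.12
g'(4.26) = 18.82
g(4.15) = 29.08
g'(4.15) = 18.24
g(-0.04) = -1.54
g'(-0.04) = -3.63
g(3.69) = 21.24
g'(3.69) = 15.84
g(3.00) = 11.55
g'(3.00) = 12.24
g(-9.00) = 240.51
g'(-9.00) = -50.40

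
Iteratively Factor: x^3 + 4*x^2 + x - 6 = (x - 1)*(x^2 + 5*x + 6) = (x - 1)*(x + 2)*(x + 3)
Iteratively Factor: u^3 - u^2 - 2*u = (u - 2)*(u^2 + u) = (u - 2)*(u + 1)*(u)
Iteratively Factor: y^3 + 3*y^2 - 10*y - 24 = (y + 4)*(y^2 - y - 6) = (y + 2)*(y + 4)*(y - 3)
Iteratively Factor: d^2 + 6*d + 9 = (d + 3)*(d + 3)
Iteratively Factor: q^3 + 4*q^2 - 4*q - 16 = (q - 2)*(q^2 + 6*q + 8) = (q - 2)*(q + 2)*(q + 4)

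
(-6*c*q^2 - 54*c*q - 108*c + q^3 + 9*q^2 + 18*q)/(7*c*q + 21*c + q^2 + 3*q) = (-6*c*q - 36*c + q^2 + 6*q)/(7*c + q)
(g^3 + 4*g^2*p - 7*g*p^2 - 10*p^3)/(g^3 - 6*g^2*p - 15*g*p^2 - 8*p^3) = (-g^2 - 3*g*p + 10*p^2)/(-g^2 + 7*g*p + 8*p^2)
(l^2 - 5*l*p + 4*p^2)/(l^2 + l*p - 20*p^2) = (l - p)/(l + 5*p)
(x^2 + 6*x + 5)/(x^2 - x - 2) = (x + 5)/(x - 2)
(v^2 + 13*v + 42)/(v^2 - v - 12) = (v^2 + 13*v + 42)/(v^2 - v - 12)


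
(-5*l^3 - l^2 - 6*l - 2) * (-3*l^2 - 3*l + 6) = 15*l^5 + 18*l^4 - 9*l^3 + 18*l^2 - 30*l - 12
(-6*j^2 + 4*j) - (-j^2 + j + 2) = -5*j^2 + 3*j - 2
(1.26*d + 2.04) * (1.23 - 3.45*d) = -4.347*d^2 - 5.4882*d + 2.5092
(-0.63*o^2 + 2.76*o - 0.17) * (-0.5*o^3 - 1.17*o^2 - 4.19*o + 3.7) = 0.315*o^5 - 0.6429*o^4 - 0.504499999999999*o^3 - 13.6965*o^2 + 10.9243*o - 0.629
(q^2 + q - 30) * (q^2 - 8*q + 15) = q^4 - 7*q^3 - 23*q^2 + 255*q - 450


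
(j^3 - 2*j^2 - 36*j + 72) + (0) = j^3 - 2*j^2 - 36*j + 72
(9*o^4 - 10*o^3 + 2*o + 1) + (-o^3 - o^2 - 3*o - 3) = 9*o^4 - 11*o^3 - o^2 - o - 2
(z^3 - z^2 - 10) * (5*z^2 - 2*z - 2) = 5*z^5 - 7*z^4 - 48*z^2 + 20*z + 20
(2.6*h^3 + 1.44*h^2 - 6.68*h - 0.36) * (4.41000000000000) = 11.466*h^3 + 6.3504*h^2 - 29.4588*h - 1.5876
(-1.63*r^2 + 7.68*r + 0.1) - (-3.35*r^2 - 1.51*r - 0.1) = 1.72*r^2 + 9.19*r + 0.2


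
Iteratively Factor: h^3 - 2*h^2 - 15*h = (h - 5)*(h^2 + 3*h) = (h - 5)*(h + 3)*(h)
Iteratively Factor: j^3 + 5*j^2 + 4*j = (j + 4)*(j^2 + j) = j*(j + 4)*(j + 1)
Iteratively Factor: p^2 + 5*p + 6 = (p + 3)*(p + 2)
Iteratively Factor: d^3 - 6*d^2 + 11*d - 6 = (d - 2)*(d^2 - 4*d + 3) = (d - 2)*(d - 1)*(d - 3)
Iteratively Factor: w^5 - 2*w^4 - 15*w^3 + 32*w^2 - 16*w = (w - 4)*(w^4 + 2*w^3 - 7*w^2 + 4*w) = (w - 4)*(w + 4)*(w^3 - 2*w^2 + w) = w*(w - 4)*(w + 4)*(w^2 - 2*w + 1) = w*(w - 4)*(w - 1)*(w + 4)*(w - 1)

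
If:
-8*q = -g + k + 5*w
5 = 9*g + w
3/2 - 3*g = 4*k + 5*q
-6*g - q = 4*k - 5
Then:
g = 623/1334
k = 454/667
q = -350/667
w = 1063/1334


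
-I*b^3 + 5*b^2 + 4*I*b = b*(b + 4*I)*(-I*b + 1)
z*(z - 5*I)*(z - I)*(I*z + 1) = I*z^4 + 7*z^3 - 11*I*z^2 - 5*z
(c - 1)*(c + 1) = c^2 - 1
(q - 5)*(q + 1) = q^2 - 4*q - 5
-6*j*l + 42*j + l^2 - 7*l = (-6*j + l)*(l - 7)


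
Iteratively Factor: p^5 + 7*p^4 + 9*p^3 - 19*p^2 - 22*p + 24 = (p + 3)*(p^4 + 4*p^3 - 3*p^2 - 10*p + 8) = (p - 1)*(p + 3)*(p^3 + 5*p^2 + 2*p - 8) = (p - 1)*(p + 3)*(p + 4)*(p^2 + p - 2) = (p - 1)^2*(p + 3)*(p + 4)*(p + 2)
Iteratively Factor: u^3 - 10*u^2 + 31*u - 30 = (u - 2)*(u^2 - 8*u + 15) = (u - 3)*(u - 2)*(u - 5)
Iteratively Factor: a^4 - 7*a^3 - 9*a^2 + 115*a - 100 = (a - 1)*(a^3 - 6*a^2 - 15*a + 100) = (a - 5)*(a - 1)*(a^2 - a - 20) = (a - 5)^2*(a - 1)*(a + 4)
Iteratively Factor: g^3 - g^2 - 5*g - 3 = (g + 1)*(g^2 - 2*g - 3) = (g - 3)*(g + 1)*(g + 1)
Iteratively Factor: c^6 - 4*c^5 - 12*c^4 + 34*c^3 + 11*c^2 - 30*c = (c + 3)*(c^5 - 7*c^4 + 9*c^3 + 7*c^2 - 10*c) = (c - 2)*(c + 3)*(c^4 - 5*c^3 - c^2 + 5*c) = (c - 2)*(c - 1)*(c + 3)*(c^3 - 4*c^2 - 5*c) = (c - 5)*(c - 2)*(c - 1)*(c + 3)*(c^2 + c) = c*(c - 5)*(c - 2)*(c - 1)*(c + 3)*(c + 1)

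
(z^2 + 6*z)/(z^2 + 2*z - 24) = z/(z - 4)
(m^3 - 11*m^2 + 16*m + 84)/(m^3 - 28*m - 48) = (m - 7)/(m + 4)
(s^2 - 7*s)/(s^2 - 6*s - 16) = s*(7 - s)/(-s^2 + 6*s + 16)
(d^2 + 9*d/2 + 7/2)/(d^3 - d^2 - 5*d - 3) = (d + 7/2)/(d^2 - 2*d - 3)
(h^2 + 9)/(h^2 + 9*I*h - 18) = (h - 3*I)/(h + 6*I)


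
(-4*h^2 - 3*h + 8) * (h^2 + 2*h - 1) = -4*h^4 - 11*h^3 + 6*h^2 + 19*h - 8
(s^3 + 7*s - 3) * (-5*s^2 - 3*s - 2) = -5*s^5 - 3*s^4 - 37*s^3 - 6*s^2 - 5*s + 6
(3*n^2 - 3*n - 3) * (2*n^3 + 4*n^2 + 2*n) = 6*n^5 + 6*n^4 - 12*n^3 - 18*n^2 - 6*n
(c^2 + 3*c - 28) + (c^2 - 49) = 2*c^2 + 3*c - 77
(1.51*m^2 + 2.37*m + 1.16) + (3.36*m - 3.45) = 1.51*m^2 + 5.73*m - 2.29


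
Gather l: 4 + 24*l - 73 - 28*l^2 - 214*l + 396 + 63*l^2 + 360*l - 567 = 35*l^2 + 170*l - 240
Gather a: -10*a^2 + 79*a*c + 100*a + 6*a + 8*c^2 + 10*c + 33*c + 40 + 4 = -10*a^2 + a*(79*c + 106) + 8*c^2 + 43*c + 44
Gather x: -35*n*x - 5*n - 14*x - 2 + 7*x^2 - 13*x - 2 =-5*n + 7*x^2 + x*(-35*n - 27) - 4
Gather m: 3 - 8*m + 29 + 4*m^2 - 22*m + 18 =4*m^2 - 30*m + 50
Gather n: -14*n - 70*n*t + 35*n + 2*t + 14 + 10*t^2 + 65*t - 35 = n*(21 - 70*t) + 10*t^2 + 67*t - 21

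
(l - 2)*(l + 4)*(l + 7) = l^3 + 9*l^2 + 6*l - 56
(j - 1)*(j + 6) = j^2 + 5*j - 6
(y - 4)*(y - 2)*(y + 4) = y^3 - 2*y^2 - 16*y + 32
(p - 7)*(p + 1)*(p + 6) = p^3 - 43*p - 42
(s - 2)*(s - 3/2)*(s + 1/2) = s^3 - 3*s^2 + 5*s/4 + 3/2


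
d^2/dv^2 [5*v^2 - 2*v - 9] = 10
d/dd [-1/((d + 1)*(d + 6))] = (2*d + 7)/((d + 1)^2*(d + 6)^2)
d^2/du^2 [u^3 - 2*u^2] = 6*u - 4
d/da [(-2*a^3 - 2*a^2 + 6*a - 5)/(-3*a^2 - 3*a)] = (2*a^4 + 4*a^3 + 8*a^2 - 10*a - 5)/(3*a^2*(a^2 + 2*a + 1))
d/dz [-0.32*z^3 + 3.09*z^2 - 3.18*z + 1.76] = -0.96*z^2 + 6.18*z - 3.18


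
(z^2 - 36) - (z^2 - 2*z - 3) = 2*z - 33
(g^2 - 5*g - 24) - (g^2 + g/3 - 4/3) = -16*g/3 - 68/3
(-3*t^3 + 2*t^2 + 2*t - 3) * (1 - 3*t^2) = 9*t^5 - 6*t^4 - 9*t^3 + 11*t^2 + 2*t - 3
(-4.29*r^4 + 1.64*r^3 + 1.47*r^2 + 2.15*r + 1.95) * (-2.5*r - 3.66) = 10.725*r^5 + 11.6014*r^4 - 9.6774*r^3 - 10.7552*r^2 - 12.744*r - 7.137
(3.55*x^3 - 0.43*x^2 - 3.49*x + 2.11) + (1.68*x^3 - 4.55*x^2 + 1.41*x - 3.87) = 5.23*x^3 - 4.98*x^2 - 2.08*x - 1.76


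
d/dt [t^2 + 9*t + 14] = 2*t + 9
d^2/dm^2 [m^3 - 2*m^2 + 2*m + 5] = 6*m - 4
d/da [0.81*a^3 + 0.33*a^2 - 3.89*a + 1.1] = 2.43*a^2 + 0.66*a - 3.89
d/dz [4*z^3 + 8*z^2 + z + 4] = 12*z^2 + 16*z + 1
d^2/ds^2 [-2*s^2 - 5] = -4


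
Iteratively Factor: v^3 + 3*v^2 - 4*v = (v + 4)*(v^2 - v) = (v - 1)*(v + 4)*(v)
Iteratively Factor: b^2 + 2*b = (b + 2)*(b)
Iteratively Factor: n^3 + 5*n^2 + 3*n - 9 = (n + 3)*(n^2 + 2*n - 3) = (n + 3)^2*(n - 1)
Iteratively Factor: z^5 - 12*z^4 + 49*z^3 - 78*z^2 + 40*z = (z - 5)*(z^4 - 7*z^3 + 14*z^2 - 8*z) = (z - 5)*(z - 1)*(z^3 - 6*z^2 + 8*z) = (z - 5)*(z - 2)*(z - 1)*(z^2 - 4*z) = z*(z - 5)*(z - 2)*(z - 1)*(z - 4)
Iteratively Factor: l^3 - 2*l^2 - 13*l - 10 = (l - 5)*(l^2 + 3*l + 2) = (l - 5)*(l + 2)*(l + 1)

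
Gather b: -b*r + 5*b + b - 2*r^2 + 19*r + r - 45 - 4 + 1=b*(6 - r) - 2*r^2 + 20*r - 48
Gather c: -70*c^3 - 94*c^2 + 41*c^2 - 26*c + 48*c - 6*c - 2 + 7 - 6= -70*c^3 - 53*c^2 + 16*c - 1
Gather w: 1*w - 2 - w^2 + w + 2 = -w^2 + 2*w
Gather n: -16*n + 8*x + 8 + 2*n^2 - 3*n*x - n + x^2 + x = 2*n^2 + n*(-3*x - 17) + x^2 + 9*x + 8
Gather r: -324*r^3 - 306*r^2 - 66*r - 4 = -324*r^3 - 306*r^2 - 66*r - 4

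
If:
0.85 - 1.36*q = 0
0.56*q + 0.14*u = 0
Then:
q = 0.62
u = -2.50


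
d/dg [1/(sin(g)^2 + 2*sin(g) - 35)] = -2*(sin(g) + 1)*cos(g)/(sin(g)^2 + 2*sin(g) - 35)^2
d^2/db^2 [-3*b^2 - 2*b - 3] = -6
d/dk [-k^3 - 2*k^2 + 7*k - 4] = -3*k^2 - 4*k + 7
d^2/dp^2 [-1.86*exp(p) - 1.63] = -1.86*exp(p)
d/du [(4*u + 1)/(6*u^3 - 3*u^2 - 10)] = 2*(12*u^3 - 6*u^2 - 3*u*(3*u - 1)*(4*u + 1) - 20)/(-6*u^3 + 3*u^2 + 10)^2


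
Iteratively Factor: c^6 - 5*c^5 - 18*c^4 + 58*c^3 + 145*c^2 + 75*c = (c + 1)*(c^5 - 6*c^4 - 12*c^3 + 70*c^2 + 75*c) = (c - 5)*(c + 1)*(c^4 - c^3 - 17*c^2 - 15*c) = (c - 5)*(c + 1)^2*(c^3 - 2*c^2 - 15*c) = (c - 5)^2*(c + 1)^2*(c^2 + 3*c) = (c - 5)^2*(c + 1)^2*(c + 3)*(c)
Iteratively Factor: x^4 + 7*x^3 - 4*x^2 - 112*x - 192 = (x + 4)*(x^3 + 3*x^2 - 16*x - 48) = (x + 4)^2*(x^2 - x - 12) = (x - 4)*(x + 4)^2*(x + 3)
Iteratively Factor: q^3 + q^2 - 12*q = (q - 3)*(q^2 + 4*q) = q*(q - 3)*(q + 4)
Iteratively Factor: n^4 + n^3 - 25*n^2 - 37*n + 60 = (n - 5)*(n^3 + 6*n^2 + 5*n - 12) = (n - 5)*(n + 3)*(n^2 + 3*n - 4) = (n - 5)*(n + 3)*(n + 4)*(n - 1)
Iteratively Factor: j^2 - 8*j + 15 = (j - 3)*(j - 5)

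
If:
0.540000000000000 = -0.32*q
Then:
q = -1.69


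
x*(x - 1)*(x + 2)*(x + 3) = x^4 + 4*x^3 + x^2 - 6*x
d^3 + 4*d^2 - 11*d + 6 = (d - 1)^2*(d + 6)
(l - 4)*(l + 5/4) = l^2 - 11*l/4 - 5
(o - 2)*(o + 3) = o^2 + o - 6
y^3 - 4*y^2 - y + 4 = (y - 4)*(y - 1)*(y + 1)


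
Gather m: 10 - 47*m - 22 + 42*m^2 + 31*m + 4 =42*m^2 - 16*m - 8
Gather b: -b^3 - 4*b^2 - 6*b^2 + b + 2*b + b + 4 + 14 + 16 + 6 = -b^3 - 10*b^2 + 4*b + 40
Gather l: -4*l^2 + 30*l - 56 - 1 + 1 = -4*l^2 + 30*l - 56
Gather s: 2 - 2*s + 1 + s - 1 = 2 - s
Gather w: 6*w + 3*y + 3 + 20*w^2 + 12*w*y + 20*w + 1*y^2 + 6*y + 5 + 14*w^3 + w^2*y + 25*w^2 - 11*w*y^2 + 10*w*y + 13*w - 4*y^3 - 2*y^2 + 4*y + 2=14*w^3 + w^2*(y + 45) + w*(-11*y^2 + 22*y + 39) - 4*y^3 - y^2 + 13*y + 10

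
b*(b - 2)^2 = b^3 - 4*b^2 + 4*b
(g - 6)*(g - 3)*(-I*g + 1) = -I*g^3 + g^2 + 9*I*g^2 - 9*g - 18*I*g + 18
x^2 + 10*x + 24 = (x + 4)*(x + 6)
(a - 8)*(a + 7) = a^2 - a - 56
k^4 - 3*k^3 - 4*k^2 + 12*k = k*(k - 3)*(k - 2)*(k + 2)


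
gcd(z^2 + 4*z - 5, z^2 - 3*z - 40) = z + 5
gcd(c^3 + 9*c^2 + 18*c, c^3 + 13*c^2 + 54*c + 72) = c^2 + 9*c + 18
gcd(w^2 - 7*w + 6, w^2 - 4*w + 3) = w - 1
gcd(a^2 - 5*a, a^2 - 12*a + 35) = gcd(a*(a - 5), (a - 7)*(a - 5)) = a - 5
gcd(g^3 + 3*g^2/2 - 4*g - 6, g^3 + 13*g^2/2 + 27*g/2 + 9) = g^2 + 7*g/2 + 3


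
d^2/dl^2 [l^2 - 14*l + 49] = 2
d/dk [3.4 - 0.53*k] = -0.530000000000000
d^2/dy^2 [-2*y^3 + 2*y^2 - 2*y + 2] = 4 - 12*y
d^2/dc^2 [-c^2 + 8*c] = -2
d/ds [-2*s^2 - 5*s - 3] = -4*s - 5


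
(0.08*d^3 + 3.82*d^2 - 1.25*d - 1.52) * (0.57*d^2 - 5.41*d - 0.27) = 0.0456*d^5 + 1.7446*d^4 - 21.4003*d^3 + 4.8647*d^2 + 8.5607*d + 0.4104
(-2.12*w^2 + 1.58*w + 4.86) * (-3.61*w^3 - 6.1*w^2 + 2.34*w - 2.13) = 7.6532*w^5 + 7.2282*w^4 - 32.1434*w^3 - 21.4332*w^2 + 8.007*w - 10.3518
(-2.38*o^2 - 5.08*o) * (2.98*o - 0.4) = -7.0924*o^3 - 14.1864*o^2 + 2.032*o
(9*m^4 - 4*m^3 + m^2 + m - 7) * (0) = 0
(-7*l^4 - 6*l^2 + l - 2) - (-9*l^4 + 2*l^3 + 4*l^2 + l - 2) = 2*l^4 - 2*l^3 - 10*l^2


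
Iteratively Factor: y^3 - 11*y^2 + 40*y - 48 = (y - 4)*(y^2 - 7*y + 12) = (y - 4)*(y - 3)*(y - 4)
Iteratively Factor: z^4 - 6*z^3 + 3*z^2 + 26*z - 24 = (z - 3)*(z^3 - 3*z^2 - 6*z + 8) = (z - 4)*(z - 3)*(z^2 + z - 2) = (z - 4)*(z - 3)*(z + 2)*(z - 1)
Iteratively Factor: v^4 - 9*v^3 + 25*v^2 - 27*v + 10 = (v - 1)*(v^3 - 8*v^2 + 17*v - 10) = (v - 2)*(v - 1)*(v^2 - 6*v + 5) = (v - 2)*(v - 1)^2*(v - 5)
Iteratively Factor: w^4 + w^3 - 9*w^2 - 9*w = (w - 3)*(w^3 + 4*w^2 + 3*w) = w*(w - 3)*(w^2 + 4*w + 3) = w*(w - 3)*(w + 1)*(w + 3)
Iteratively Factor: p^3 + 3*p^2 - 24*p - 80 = (p + 4)*(p^2 - p - 20) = (p + 4)^2*(p - 5)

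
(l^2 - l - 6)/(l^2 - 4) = (l - 3)/(l - 2)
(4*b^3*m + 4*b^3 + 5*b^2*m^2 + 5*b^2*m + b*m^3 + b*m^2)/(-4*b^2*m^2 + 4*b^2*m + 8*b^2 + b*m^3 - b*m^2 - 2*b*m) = (-4*b^2 - 5*b*m - m^2)/(4*b*m - 8*b - m^2 + 2*m)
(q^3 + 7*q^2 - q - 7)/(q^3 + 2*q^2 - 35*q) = (q^2 - 1)/(q*(q - 5))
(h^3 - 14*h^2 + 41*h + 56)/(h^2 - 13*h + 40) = (h^2 - 6*h - 7)/(h - 5)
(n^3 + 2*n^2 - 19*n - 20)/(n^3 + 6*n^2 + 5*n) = (n - 4)/n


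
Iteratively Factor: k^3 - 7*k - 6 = (k - 3)*(k^2 + 3*k + 2) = (k - 3)*(k + 2)*(k + 1)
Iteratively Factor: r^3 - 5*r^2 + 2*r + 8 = (r + 1)*(r^2 - 6*r + 8) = (r - 2)*(r + 1)*(r - 4)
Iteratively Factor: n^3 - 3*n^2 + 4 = (n + 1)*(n^2 - 4*n + 4) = (n - 2)*(n + 1)*(n - 2)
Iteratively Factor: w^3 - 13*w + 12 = (w + 4)*(w^2 - 4*w + 3) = (w - 3)*(w + 4)*(w - 1)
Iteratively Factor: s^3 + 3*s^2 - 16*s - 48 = (s - 4)*(s^2 + 7*s + 12) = (s - 4)*(s + 4)*(s + 3)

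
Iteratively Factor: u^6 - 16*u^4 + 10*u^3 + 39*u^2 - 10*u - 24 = (u + 4)*(u^5 - 4*u^4 + 10*u^2 - u - 6) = (u - 3)*(u + 4)*(u^4 - u^3 - 3*u^2 + u + 2) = (u - 3)*(u + 1)*(u + 4)*(u^3 - 2*u^2 - u + 2) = (u - 3)*(u - 1)*(u + 1)*(u + 4)*(u^2 - u - 2) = (u - 3)*(u - 2)*(u - 1)*(u + 1)*(u + 4)*(u + 1)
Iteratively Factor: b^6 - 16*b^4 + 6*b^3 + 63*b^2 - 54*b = (b - 3)*(b^5 + 3*b^4 - 7*b^3 - 15*b^2 + 18*b) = (b - 3)*(b - 1)*(b^4 + 4*b^3 - 3*b^2 - 18*b) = (b - 3)*(b - 1)*(b + 3)*(b^3 + b^2 - 6*b) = b*(b - 3)*(b - 1)*(b + 3)*(b^2 + b - 6) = b*(b - 3)*(b - 1)*(b + 3)^2*(b - 2)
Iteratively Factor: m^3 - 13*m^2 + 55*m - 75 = (m - 5)*(m^2 - 8*m + 15) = (m - 5)^2*(m - 3)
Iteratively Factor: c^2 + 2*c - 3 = (c - 1)*(c + 3)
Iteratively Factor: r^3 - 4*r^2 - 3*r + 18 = (r - 3)*(r^2 - r - 6) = (r - 3)*(r + 2)*(r - 3)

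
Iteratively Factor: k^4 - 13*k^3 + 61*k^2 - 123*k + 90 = (k - 5)*(k^3 - 8*k^2 + 21*k - 18) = (k - 5)*(k - 2)*(k^2 - 6*k + 9) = (k - 5)*(k - 3)*(k - 2)*(k - 3)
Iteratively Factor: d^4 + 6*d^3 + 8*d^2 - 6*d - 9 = (d - 1)*(d^3 + 7*d^2 + 15*d + 9) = (d - 1)*(d + 3)*(d^2 + 4*d + 3) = (d - 1)*(d + 1)*(d + 3)*(d + 3)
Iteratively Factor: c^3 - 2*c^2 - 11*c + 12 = (c - 4)*(c^2 + 2*c - 3) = (c - 4)*(c - 1)*(c + 3)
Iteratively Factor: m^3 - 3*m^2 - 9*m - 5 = (m - 5)*(m^2 + 2*m + 1) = (m - 5)*(m + 1)*(m + 1)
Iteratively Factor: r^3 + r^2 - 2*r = (r + 2)*(r^2 - r) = r*(r + 2)*(r - 1)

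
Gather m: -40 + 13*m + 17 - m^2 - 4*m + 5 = -m^2 + 9*m - 18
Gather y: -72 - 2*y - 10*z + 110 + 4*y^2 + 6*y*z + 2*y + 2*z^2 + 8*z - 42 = 4*y^2 + 6*y*z + 2*z^2 - 2*z - 4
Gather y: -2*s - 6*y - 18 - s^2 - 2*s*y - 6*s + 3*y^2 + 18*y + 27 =-s^2 - 8*s + 3*y^2 + y*(12 - 2*s) + 9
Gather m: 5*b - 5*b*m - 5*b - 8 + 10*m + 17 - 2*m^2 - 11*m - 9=-2*m^2 + m*(-5*b - 1)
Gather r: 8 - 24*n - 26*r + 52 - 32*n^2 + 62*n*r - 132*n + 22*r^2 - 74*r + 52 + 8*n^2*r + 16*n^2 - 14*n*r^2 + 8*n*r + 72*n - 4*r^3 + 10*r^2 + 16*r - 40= -16*n^2 - 84*n - 4*r^3 + r^2*(32 - 14*n) + r*(8*n^2 + 70*n - 84) + 72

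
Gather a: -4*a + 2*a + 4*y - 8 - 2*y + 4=-2*a + 2*y - 4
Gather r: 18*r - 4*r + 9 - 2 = 14*r + 7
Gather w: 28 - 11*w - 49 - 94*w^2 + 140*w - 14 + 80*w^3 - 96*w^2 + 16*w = 80*w^3 - 190*w^2 + 145*w - 35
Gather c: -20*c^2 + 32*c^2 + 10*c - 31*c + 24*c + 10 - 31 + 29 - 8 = 12*c^2 + 3*c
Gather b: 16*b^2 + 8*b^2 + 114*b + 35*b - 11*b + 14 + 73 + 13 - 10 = 24*b^2 + 138*b + 90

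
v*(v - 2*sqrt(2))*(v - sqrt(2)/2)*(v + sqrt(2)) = v^4 - 3*sqrt(2)*v^3/2 - 3*v^2 + 2*sqrt(2)*v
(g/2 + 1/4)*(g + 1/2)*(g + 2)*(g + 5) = g^4/2 + 4*g^3 + 69*g^2/8 + 47*g/8 + 5/4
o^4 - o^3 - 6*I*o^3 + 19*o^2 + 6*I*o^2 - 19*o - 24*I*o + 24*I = (o - 1)*(o - 8*I)*(o - I)*(o + 3*I)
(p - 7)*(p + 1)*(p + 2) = p^3 - 4*p^2 - 19*p - 14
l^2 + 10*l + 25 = (l + 5)^2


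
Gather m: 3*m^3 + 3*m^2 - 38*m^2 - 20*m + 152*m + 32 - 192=3*m^3 - 35*m^2 + 132*m - 160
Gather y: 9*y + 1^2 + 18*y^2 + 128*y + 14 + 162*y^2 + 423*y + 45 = 180*y^2 + 560*y + 60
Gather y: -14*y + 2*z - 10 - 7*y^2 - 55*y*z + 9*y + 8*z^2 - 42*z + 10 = -7*y^2 + y*(-55*z - 5) + 8*z^2 - 40*z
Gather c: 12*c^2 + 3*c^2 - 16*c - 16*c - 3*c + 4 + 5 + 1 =15*c^2 - 35*c + 10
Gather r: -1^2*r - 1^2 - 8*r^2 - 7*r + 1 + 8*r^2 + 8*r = 0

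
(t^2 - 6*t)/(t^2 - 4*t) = (t - 6)/(t - 4)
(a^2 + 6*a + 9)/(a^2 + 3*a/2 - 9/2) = 2*(a + 3)/(2*a - 3)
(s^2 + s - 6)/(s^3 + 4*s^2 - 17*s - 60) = (s - 2)/(s^2 + s - 20)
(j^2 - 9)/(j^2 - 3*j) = (j + 3)/j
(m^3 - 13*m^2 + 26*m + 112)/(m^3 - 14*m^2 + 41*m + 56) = (m + 2)/(m + 1)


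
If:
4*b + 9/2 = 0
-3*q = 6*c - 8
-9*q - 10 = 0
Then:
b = -9/8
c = 17/9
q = -10/9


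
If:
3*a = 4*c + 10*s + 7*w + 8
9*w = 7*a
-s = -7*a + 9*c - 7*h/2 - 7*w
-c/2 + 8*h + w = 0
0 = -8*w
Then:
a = 0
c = 128/1341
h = 8/1341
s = -1124/1341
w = 0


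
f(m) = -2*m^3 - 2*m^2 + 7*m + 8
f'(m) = -6*m^2 - 4*m + 7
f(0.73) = 11.27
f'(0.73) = 0.88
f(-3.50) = 44.75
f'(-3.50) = -52.50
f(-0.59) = 3.58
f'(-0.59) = 7.27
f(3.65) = -90.35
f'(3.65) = -87.54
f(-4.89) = 159.81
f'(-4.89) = -116.91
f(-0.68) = 2.94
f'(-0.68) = 6.95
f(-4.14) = 86.66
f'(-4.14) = -79.28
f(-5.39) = 225.35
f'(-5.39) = -145.75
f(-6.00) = 326.00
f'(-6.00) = -185.00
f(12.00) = -3652.00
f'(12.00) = -905.00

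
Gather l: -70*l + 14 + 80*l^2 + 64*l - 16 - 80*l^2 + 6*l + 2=0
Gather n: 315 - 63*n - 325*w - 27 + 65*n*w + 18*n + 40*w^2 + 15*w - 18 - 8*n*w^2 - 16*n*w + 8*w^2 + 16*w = n*(-8*w^2 + 49*w - 45) + 48*w^2 - 294*w + 270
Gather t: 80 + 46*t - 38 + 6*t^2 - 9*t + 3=6*t^2 + 37*t + 45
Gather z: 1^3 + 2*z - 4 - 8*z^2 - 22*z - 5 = -8*z^2 - 20*z - 8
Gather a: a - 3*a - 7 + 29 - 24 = -2*a - 2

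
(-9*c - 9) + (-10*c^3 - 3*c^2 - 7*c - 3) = -10*c^3 - 3*c^2 - 16*c - 12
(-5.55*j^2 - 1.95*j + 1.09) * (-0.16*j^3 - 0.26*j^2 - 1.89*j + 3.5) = 0.888*j^5 + 1.755*j^4 + 10.8221*j^3 - 16.0229*j^2 - 8.8851*j + 3.815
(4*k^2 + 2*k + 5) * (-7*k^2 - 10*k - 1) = -28*k^4 - 54*k^3 - 59*k^2 - 52*k - 5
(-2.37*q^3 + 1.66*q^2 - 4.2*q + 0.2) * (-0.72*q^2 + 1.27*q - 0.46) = 1.7064*q^5 - 4.2051*q^4 + 6.2224*q^3 - 6.2416*q^2 + 2.186*q - 0.092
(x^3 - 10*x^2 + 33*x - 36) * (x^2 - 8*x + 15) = x^5 - 18*x^4 + 128*x^3 - 450*x^2 + 783*x - 540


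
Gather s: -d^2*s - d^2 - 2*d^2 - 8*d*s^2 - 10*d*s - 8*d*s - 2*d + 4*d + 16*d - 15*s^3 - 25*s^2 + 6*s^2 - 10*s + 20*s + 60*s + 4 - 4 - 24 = -3*d^2 + 18*d - 15*s^3 + s^2*(-8*d - 19) + s*(-d^2 - 18*d + 70) - 24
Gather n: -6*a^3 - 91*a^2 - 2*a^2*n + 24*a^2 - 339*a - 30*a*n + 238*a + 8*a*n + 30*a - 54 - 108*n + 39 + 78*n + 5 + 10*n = -6*a^3 - 67*a^2 - 71*a + n*(-2*a^2 - 22*a - 20) - 10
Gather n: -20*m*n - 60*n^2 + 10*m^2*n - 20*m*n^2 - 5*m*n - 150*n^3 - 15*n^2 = -150*n^3 + n^2*(-20*m - 75) + n*(10*m^2 - 25*m)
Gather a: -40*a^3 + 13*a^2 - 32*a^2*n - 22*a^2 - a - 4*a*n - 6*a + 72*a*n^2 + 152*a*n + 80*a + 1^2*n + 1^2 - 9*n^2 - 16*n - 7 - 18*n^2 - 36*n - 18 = -40*a^3 + a^2*(-32*n - 9) + a*(72*n^2 + 148*n + 73) - 27*n^2 - 51*n - 24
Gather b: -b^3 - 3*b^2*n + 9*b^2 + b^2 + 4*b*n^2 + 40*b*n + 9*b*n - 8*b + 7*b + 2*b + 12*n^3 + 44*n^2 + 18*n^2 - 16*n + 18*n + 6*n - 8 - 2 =-b^3 + b^2*(10 - 3*n) + b*(4*n^2 + 49*n + 1) + 12*n^3 + 62*n^2 + 8*n - 10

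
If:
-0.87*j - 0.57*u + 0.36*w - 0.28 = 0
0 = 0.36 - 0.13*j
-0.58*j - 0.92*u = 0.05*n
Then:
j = 2.77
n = 54.6871794871795 - 11.6210526315789*w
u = 0.631578947368421*w - 4.71794871794872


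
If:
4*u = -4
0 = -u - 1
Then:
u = -1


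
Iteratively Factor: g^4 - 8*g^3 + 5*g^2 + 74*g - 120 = (g - 2)*(g^3 - 6*g^2 - 7*g + 60) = (g - 5)*(g - 2)*(g^2 - g - 12) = (g - 5)*(g - 2)*(g + 3)*(g - 4)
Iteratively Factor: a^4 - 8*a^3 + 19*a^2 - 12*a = (a)*(a^3 - 8*a^2 + 19*a - 12) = a*(a - 3)*(a^2 - 5*a + 4) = a*(a - 3)*(a - 1)*(a - 4)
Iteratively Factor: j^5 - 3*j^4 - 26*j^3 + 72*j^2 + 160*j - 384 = (j - 4)*(j^4 + j^3 - 22*j^2 - 16*j + 96) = (j - 4)*(j - 2)*(j^3 + 3*j^2 - 16*j - 48) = (j - 4)^2*(j - 2)*(j^2 + 7*j + 12) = (j - 4)^2*(j - 2)*(j + 4)*(j + 3)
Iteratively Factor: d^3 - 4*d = (d)*(d^2 - 4) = d*(d + 2)*(d - 2)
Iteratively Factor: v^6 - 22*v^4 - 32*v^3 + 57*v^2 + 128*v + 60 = (v - 5)*(v^5 + 5*v^4 + 3*v^3 - 17*v^2 - 28*v - 12) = (v - 5)*(v - 2)*(v^4 + 7*v^3 + 17*v^2 + 17*v + 6) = (v - 5)*(v - 2)*(v + 1)*(v^3 + 6*v^2 + 11*v + 6) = (v - 5)*(v - 2)*(v + 1)*(v + 2)*(v^2 + 4*v + 3) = (v - 5)*(v - 2)*(v + 1)^2*(v + 2)*(v + 3)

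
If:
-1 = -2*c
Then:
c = 1/2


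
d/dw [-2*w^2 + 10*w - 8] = 10 - 4*w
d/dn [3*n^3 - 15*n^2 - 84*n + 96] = 9*n^2 - 30*n - 84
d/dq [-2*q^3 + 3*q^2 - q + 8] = -6*q^2 + 6*q - 1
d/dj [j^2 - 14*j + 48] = 2*j - 14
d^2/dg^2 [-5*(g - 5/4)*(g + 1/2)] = -10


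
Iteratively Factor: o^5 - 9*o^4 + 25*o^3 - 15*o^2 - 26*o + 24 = (o + 1)*(o^4 - 10*o^3 + 35*o^2 - 50*o + 24) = (o - 3)*(o + 1)*(o^3 - 7*o^2 + 14*o - 8) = (o - 3)*(o - 1)*(o + 1)*(o^2 - 6*o + 8) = (o - 3)*(o - 2)*(o - 1)*(o + 1)*(o - 4)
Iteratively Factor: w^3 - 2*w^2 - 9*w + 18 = (w - 3)*(w^2 + w - 6) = (w - 3)*(w + 3)*(w - 2)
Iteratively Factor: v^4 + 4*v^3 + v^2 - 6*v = (v)*(v^3 + 4*v^2 + v - 6) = v*(v + 2)*(v^2 + 2*v - 3) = v*(v - 1)*(v + 2)*(v + 3)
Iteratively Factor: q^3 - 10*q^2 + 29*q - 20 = (q - 1)*(q^2 - 9*q + 20) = (q - 4)*(q - 1)*(q - 5)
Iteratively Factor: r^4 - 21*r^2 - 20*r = (r - 5)*(r^3 + 5*r^2 + 4*r) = r*(r - 5)*(r^2 + 5*r + 4) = r*(r - 5)*(r + 4)*(r + 1)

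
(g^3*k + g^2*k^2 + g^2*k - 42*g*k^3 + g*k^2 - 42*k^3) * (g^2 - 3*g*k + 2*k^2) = g^5*k - 2*g^4*k^2 + g^4*k - 43*g^3*k^3 - 2*g^3*k^2 + 128*g^2*k^4 - 43*g^2*k^3 - 84*g*k^5 + 128*g*k^4 - 84*k^5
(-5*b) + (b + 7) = 7 - 4*b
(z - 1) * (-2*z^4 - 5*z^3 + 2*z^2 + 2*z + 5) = -2*z^5 - 3*z^4 + 7*z^3 + 3*z - 5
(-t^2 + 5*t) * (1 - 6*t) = 6*t^3 - 31*t^2 + 5*t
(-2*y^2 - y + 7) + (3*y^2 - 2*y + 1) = y^2 - 3*y + 8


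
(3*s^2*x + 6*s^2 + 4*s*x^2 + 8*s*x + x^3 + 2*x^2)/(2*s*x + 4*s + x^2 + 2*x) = (3*s^2 + 4*s*x + x^2)/(2*s + x)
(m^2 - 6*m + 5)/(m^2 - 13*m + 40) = (m - 1)/(m - 8)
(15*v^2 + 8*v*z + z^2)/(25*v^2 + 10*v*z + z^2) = (3*v + z)/(5*v + z)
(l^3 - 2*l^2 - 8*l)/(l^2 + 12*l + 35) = l*(l^2 - 2*l - 8)/(l^2 + 12*l + 35)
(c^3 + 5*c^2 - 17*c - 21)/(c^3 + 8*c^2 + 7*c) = (c - 3)/c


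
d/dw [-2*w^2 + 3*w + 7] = 3 - 4*w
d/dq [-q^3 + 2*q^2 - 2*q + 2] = -3*q^2 + 4*q - 2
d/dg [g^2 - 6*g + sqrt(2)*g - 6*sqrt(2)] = 2*g - 6 + sqrt(2)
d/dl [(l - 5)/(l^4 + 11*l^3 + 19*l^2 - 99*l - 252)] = (l^4 + 11*l^3 + 19*l^2 - 99*l - (l - 5)*(4*l^3 + 33*l^2 + 38*l - 99) - 252)/(l^4 + 11*l^3 + 19*l^2 - 99*l - 252)^2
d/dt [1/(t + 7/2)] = -4/(2*t + 7)^2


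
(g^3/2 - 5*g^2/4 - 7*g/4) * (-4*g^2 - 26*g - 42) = -2*g^5 - 8*g^4 + 37*g^3/2 + 98*g^2 + 147*g/2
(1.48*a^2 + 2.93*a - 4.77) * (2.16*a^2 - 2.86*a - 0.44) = 3.1968*a^4 + 2.096*a^3 - 19.3342*a^2 + 12.353*a + 2.0988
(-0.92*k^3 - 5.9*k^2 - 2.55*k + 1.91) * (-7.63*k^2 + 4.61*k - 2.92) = 7.0196*k^5 + 40.7758*k^4 - 5.05610000000001*k^3 - 9.1008*k^2 + 16.2511*k - 5.5772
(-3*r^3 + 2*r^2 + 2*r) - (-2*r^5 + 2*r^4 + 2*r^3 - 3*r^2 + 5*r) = 2*r^5 - 2*r^4 - 5*r^3 + 5*r^2 - 3*r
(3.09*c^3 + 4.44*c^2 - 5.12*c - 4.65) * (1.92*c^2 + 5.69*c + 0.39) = 5.9328*c^5 + 26.1069*c^4 + 16.6383*c^3 - 36.3292*c^2 - 28.4553*c - 1.8135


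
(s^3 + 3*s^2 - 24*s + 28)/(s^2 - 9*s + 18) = (s^3 + 3*s^2 - 24*s + 28)/(s^2 - 9*s + 18)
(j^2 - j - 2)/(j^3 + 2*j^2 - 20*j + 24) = (j + 1)/(j^2 + 4*j - 12)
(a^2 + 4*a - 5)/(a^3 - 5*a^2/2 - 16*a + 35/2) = 2*(a + 5)/(2*a^2 - 3*a - 35)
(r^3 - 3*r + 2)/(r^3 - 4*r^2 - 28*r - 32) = (r^2 - 2*r + 1)/(r^2 - 6*r - 16)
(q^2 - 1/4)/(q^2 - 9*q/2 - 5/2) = (q - 1/2)/(q - 5)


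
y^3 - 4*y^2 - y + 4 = (y - 4)*(y - 1)*(y + 1)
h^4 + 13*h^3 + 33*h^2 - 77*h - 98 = (h - 2)*(h + 1)*(h + 7)^2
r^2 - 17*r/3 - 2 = (r - 6)*(r + 1/3)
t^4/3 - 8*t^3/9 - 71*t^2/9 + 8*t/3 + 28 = (t/3 + 1)*(t - 6)*(t - 2)*(t + 7/3)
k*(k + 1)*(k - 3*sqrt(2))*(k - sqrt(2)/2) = k^4 - 7*sqrt(2)*k^3/2 + k^3 - 7*sqrt(2)*k^2/2 + 3*k^2 + 3*k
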